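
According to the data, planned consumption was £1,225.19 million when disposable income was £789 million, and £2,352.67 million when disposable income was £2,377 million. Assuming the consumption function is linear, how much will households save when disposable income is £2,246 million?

S = -13.66

MPC = (2352.67 − 1225.19)/(2377 − 789) = 1127.48/1588 = 0.71
a = 1225.19 − 0.71(789) = 1225.19 − 560.19 = 665
C = 665 + 0.71(2246) = 2259.66
S = 2246 − 2259.66 = -13.66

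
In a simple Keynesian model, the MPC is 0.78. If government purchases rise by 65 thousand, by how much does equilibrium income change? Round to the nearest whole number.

ΔY ≈ 295

The multiplier is 1/(1 − MPC) = 1/0.22.
ΔY = 65/0.22 = 295.45 ≈ 295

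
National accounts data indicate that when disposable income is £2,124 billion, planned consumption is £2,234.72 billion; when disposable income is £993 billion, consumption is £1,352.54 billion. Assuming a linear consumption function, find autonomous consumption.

a = 578

MPC = ΔC/ΔY = (2234.72 − 1352.54)/(2124 − 993) = 882.18/1131 = 0.78
a = C − MPC·Y = 1352.54 − 0.78(993) = 1352.54 − 774.54 = 578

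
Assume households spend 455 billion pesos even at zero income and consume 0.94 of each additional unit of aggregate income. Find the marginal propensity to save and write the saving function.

MPS = 1 − MPC = 1 − 0.94 = 0.06
S = Y − C = -455 + 0.06Y

MPS = 0.06; S = -455 + 0.06Y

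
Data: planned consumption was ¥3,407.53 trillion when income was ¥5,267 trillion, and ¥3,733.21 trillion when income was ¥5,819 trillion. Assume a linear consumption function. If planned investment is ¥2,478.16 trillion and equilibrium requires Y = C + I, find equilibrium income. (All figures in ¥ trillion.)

Y = 6776

MPC = (3733.21 − 3407.53)/(5819 − 5267) = 325.68/552 = 0.59
a = 3407.53 − 0.59(5267) = 300
Equilibrium: Y = 300 + 0.59Y + 2478.16
0.41Y = 2778.16, so Y = 2778.16/0.41 = 6776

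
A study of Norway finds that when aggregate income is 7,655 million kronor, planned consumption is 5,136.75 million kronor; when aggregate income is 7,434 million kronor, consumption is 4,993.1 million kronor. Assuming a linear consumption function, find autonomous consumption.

a = 161

MPC = ΔC/ΔY = (5136.75 − 4993.1)/(7655 − 7434) = 143.65/221 = 0.65
a = C − MPC·Y = 4993.1 − 0.65(7434) = 4993.1 − 4832.1 = 161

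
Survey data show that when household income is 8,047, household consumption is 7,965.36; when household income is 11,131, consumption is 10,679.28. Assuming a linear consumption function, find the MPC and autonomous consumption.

MPC = ΔC/ΔY = (10679.28 − 7965.36)/(11131 − 8047) = 2713.92/3084 = 0.88
a = C − MPC·Y = 7965.36 − 0.88(8047) = 7965.36 − 7081.36 = 884

MPC = 0.88; a = 884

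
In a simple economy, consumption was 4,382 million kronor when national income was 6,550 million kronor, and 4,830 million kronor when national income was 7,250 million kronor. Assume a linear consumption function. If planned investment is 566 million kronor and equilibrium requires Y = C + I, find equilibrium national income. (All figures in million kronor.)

Y = 2100

MPC = (4830 − 4382)/(7250 − 6550) = 448/700 = 0.64
a = 4382 − 0.64(6550) = 190
Equilibrium: Y = 190 + 0.64Y + 566
0.36Y = 756, so Y = 756/0.36 = 2100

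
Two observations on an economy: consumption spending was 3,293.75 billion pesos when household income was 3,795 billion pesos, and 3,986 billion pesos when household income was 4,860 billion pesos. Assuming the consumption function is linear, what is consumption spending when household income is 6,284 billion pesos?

MPC = (3986 − 3293.75)/(4860 − 3795) = 692.25/1065 = 0.65
a = 3293.75 − 0.65(3795) = 3293.75 − 2466.75 = 827
C = 827 + 0.65(6284) = 827 + 4084.6 = 4911.6

C = 4911.6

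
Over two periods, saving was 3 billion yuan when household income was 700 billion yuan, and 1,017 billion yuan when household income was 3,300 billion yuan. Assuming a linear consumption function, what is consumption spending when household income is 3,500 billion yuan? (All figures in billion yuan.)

MPS = ΔS/ΔY = (1017 − 3)/(3300 − 700) = 1014/2600 = 0.39
MPC = 1 − MPS = 0.61
Autonomous saving = 3 − 0.39(700) = -270, so a = 270
C = 270 + 0.61(3500) = 270 + 2135 = 2405

C = 2405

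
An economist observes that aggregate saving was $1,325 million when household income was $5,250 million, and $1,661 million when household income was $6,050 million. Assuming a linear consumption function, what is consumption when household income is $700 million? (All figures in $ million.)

C = 1286

MPS = ΔS/ΔY = (1661 − 1325)/(6050 − 5250) = 336/800 = 0.42
MPC = 1 − MPS = 0.58
Autonomous saving = 1325 − 0.42(5250) = -880, so a = 880
C = 880 + 0.58(700) = 880 + 406 = 1286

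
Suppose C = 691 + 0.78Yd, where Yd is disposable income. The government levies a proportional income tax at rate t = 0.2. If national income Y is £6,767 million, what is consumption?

Yd = (1 − 0.2)(6767) = 0.8(6767) = 5413.6
C = 691 + 0.78(5413.6) = 691 + 4222.608 = 4913.608

C = 4913.608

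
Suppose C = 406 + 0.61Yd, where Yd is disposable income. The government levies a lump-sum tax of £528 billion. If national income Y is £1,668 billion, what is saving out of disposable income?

S = 38.6

Yd = Y − T = 1668 − 528 = 1140
C = 406 + 0.61(1140) = 406 + 695.4 = 1101.4
S = Yd − C = 1140 − 1101.4 = 38.6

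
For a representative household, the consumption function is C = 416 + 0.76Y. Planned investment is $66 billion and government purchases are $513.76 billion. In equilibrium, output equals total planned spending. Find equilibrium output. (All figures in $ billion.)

Y = C + I + G = 416 + 0.76Y + 66 + 513.76
Y − 0.76Y = 995.76
0.24Y = 995.76, so Y = 995.76/0.24 = 4149

Y = 4149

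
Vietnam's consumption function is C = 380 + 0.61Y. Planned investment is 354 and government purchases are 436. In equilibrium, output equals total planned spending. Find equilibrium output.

Y = C + I + G = 380 + 0.61Y + 354 + 436
Y − 0.61Y = 1170
0.39Y = 1170, so Y = 1170/0.39 = 3000

Y = 3000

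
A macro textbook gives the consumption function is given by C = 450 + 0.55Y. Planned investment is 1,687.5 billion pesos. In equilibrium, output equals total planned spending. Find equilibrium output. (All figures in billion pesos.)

Y = C + I = 450 + 0.55Y + 1687.5
Y − 0.55Y = 2137.5
0.45Y = 2137.5, so Y = 2137.5/0.45 = 4750

Y = 4750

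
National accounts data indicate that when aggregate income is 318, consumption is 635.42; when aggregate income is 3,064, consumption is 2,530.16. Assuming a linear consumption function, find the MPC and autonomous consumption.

MPC = 0.69; a = 416

MPC = ΔC/ΔY = (2530.16 − 635.42)/(3064 − 318) = 1894.74/2746 = 0.69
a = C − MPC·Y = 635.42 − 0.69(318) = 635.42 − 219.42 = 416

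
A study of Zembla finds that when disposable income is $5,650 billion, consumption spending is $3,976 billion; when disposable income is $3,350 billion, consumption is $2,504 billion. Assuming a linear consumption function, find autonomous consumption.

MPC = ΔC/ΔY = (3976 − 2504)/(5650 − 3350) = 1472/2300 = 0.64
a = C − MPC·Y = 2504 − 0.64(3350) = 2504 − 2144 = 360

a = 360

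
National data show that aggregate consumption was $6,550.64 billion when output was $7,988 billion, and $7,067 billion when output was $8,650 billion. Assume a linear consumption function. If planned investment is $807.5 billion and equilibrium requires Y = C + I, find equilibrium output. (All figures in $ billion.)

Y = 5125

MPC = (7067 − 6550.64)/(8650 − 7988) = 516.36/662 = 0.78
a = 6550.64 − 0.78(7988) = 320
Equilibrium: Y = 320 + 0.78Y + 807.5
0.22Y = 1127.5, so Y = 1127.5/0.22 = 5125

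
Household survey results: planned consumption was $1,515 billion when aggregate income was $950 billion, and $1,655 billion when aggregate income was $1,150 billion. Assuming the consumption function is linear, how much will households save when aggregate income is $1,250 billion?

S = -475

MPC = (1655 − 1515)/(1150 − 950) = 140/200 = 0.7
a = 1515 − 0.7(950) = 1515 − 665 = 850
C = 850 + 0.7(1250) = 1725
S = 1250 − 1725 = -475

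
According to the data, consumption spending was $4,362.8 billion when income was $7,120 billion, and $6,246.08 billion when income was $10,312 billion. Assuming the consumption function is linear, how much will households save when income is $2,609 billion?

MPC = (6246.08 − 4362.8)/(10312 − 7120) = 1883.28/3192 = 0.59
a = 4362.8 − 0.59(7120) = 4362.8 − 4200.8 = 162
C = 162 + 0.59(2609) = 1701.31
S = 2609 − 1701.31 = 907.69

S = 907.69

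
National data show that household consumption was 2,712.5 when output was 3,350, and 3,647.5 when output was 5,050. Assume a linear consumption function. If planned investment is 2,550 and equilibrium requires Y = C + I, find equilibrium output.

Y = 7600

MPC = (3647.5 − 2712.5)/(5050 − 3350) = 935/1700 = 0.55
a = 2712.5 − 0.55(3350) = 870
Equilibrium: Y = 870 + 0.55Y + 2550
0.45Y = 3420, so Y = 3420/0.45 = 7600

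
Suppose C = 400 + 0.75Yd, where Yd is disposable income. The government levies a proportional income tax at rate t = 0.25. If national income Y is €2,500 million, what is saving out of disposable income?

S = 68.75

Yd = (1 − 0.25)(2500) = 0.75(2500) = 1875
C = 400 + 0.75(1875) = 400 + 1406.25 = 1806.25
S = Yd − C = 1875 − 1806.25 = 68.75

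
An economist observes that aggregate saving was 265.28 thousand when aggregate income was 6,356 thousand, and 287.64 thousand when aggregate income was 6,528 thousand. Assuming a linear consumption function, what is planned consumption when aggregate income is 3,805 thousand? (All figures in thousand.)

MPS = ΔS/ΔY = (287.64 − 265.28)/(6528 − 6356) = 22.36/172 = 0.13
MPC = 1 − MPS = 0.87
Autonomous saving = 265.28 − 0.13(6356) = -561, so a = 561
C = 561 + 0.87(3805) = 561 + 3310.35 = 3871.35

C = 3871.35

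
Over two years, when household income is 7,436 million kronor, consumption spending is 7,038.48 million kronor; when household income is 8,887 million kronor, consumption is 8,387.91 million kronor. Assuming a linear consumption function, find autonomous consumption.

a = 123

MPC = ΔC/ΔY = (8387.91 − 7038.48)/(8887 − 7436) = 1349.43/1451 = 0.93
a = C − MPC·Y = 7038.48 − 0.93(7436) = 7038.48 − 6915.48 = 123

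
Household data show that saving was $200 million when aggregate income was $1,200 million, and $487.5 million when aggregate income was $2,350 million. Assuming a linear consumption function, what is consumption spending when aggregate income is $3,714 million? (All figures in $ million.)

MPS = ΔS/ΔY = (487.5 − 200)/(2350 − 1200) = 287.5/1150 = 0.25
MPC = 1 − MPS = 0.75
Autonomous saving = 200 − 0.25(1200) = -100, so a = 100
C = 100 + 0.75(3714) = 100 + 2785.5 = 2885.5

C = 2885.5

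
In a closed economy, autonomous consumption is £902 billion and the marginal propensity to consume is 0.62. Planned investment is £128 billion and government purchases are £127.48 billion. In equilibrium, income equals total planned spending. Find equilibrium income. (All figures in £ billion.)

Y = 3046

Y = C + I + G = 902 + 0.62Y + 128 + 127.48
Y − 0.62Y = 1157.48
0.38Y = 1157.48, so Y = 1157.48/0.38 = 3046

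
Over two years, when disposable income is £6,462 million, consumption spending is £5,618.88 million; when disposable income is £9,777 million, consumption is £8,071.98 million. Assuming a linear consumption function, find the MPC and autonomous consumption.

MPC = 0.74; a = 837

MPC = ΔC/ΔY = (8071.98 − 5618.88)/(9777 − 6462) = 2453.1/3315 = 0.74
a = C − MPC·Y = 5618.88 − 0.74(6462) = 5618.88 − 4781.88 = 837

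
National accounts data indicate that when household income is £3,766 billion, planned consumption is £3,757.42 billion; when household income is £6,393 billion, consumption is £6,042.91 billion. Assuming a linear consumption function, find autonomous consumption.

a = 481

MPC = ΔC/ΔY = (6042.91 − 3757.42)/(6393 − 3766) = 2285.49/2627 = 0.87
a = C − MPC·Y = 3757.42 − 0.87(3766) = 3757.42 − 3276.42 = 481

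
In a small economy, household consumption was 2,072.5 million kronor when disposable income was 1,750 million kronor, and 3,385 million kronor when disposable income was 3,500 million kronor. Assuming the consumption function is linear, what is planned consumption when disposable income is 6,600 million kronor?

MPC = (3385 − 2072.5)/(3500 − 1750) = 1312.5/1750 = 0.75
a = 2072.5 − 0.75(1750) = 2072.5 − 1312.5 = 760
C = 760 + 0.75(6600) = 760 + 4950 = 5710

C = 5710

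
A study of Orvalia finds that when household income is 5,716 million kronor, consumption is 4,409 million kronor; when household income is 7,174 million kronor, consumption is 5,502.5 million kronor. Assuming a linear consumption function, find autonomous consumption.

a = 122

MPC = ΔC/ΔY = (5502.5 − 4409)/(7174 − 5716) = 1093.5/1458 = 0.75
a = C − MPC·Y = 4409 − 0.75(5716) = 4409 − 4287 = 122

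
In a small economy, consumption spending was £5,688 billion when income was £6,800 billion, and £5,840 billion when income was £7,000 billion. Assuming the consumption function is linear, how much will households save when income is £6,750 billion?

MPC = (5840 − 5688)/(7000 − 6800) = 152/200 = 0.76
a = 5688 − 0.76(6800) = 5688 − 5168 = 520
C = 520 + 0.76(6750) = 5650
S = 6750 − 5650 = 1100

S = 1100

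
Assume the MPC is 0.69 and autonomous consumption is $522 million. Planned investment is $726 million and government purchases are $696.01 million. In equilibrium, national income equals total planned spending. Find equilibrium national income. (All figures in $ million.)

Y = C + I + G = 522 + 0.69Y + 726 + 696.01
Y − 0.69Y = 1944.01
0.31Y = 1944.01, so Y = 1944.01/0.31 = 6271

Y = 6271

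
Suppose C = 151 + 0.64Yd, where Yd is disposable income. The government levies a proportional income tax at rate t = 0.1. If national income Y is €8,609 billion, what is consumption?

Yd = (1 − 0.1)(8609) = 0.9(8609) = 7748.1
C = 151 + 0.64(7748.1) = 151 + 4958.784 = 5109.784

C = 5109.784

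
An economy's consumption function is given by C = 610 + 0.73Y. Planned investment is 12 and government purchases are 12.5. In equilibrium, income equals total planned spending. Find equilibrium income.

Y = 2350

Y = C + I + G = 610 + 0.73Y + 12 + 12.5
Y − 0.73Y = 634.5
0.27Y = 634.5, so Y = 634.5/0.27 = 2350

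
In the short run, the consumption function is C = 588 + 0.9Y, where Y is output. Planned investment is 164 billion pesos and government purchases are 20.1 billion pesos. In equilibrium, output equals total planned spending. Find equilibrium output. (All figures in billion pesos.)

Y = C + I + G = 588 + 0.9Y + 164 + 20.1
Y − 0.9Y = 772.1
0.1Y = 772.1, so Y = 772.1/0.1 = 7721

Y = 7721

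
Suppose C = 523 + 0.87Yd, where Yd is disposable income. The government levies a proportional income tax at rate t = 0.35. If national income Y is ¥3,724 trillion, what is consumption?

Yd = (1 − 0.35)(3724) = 0.65(3724) = 2420.6
C = 523 + 0.87(2420.6) = 523 + 2105.922 = 2628.922

C = 2628.922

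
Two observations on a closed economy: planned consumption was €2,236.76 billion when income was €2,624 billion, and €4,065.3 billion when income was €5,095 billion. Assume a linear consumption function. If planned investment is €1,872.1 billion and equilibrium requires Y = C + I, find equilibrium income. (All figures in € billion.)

MPC = (4065.3 − 2236.76)/(5095 − 2624) = 1828.54/2471 = 0.74
a = 2236.76 − 0.74(2624) = 295
Equilibrium: Y = 295 + 0.74Y + 1872.1
0.26Y = 2167.1, so Y = 2167.1/0.26 = 8335

Y = 8335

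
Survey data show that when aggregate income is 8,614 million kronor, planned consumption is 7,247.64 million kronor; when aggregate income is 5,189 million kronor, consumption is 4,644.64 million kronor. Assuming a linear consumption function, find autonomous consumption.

a = 701

MPC = ΔC/ΔY = (7247.64 − 4644.64)/(8614 − 5189) = 2603/3425 = 0.76
a = C − MPC·Y = 4644.64 − 0.76(5189) = 4644.64 − 3943.64 = 701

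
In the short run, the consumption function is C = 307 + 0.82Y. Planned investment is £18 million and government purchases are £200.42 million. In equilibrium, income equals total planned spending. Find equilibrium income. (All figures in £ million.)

Y = C + I + G = 307 + 0.82Y + 18 + 200.42
Y − 0.82Y = 525.42
0.18Y = 525.42, so Y = 525.42/0.18 = 2919

Y = 2919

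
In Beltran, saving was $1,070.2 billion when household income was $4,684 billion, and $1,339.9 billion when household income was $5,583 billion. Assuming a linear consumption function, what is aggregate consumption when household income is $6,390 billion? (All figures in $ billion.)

C = 4808

MPS = ΔS/ΔY = (1339.9 − 1070.2)/(5583 − 4684) = 269.7/899 = 0.3
MPC = 1 − MPS = 0.7
Autonomous saving = 1070.2 − 0.3(4684) = -335, so a = 335
C = 335 + 0.7(6390) = 335 + 4473 = 4808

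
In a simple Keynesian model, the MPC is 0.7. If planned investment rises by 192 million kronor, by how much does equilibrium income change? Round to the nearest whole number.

ΔY ≈ 640

The multiplier is 1/(1 − MPC) = 1/0.3.
ΔY = 192/0.3 = 640.00 ≈ 640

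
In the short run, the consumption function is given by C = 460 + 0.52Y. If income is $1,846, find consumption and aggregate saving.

C = 460 + 0.52(1846) = 460 + 959.92 = 1419.92
S = Y − C = 1846 − 1419.92 = 426.08

C = 1419.92; S = 426.08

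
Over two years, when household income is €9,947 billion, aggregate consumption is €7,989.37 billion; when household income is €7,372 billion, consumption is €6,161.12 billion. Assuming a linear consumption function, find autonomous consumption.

MPC = ΔC/ΔY = (7989.37 − 6161.12)/(9947 − 7372) = 1828.25/2575 = 0.71
a = C − MPC·Y = 6161.12 − 0.71(7372) = 6161.12 − 5234.12 = 927

a = 927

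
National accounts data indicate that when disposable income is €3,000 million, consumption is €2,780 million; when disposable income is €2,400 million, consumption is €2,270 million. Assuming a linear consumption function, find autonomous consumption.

a = 230

MPC = ΔC/ΔY = (2780 − 2270)/(3000 − 2400) = 510/600 = 0.85
a = C − MPC·Y = 2270 − 0.85(2400) = 2270 − 2040 = 230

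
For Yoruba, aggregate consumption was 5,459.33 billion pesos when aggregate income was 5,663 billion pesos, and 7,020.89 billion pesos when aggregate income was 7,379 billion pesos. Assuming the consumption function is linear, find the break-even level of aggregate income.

Y = 3400

MPC = (7020.89 − 5459.33)/(7379 − 5663) = 1561.56/1716 = 0.91
a = 5459.33 − 0.91(5663) = 5459.33 − 5153.33 = 306
Break-even: Y = a/(1−MPC) = 306/0.09 = 3400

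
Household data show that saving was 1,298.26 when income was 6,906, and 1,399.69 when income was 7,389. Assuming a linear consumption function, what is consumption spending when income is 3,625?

C = 3015.75

MPS = ΔS/ΔY = (1399.69 − 1298.26)/(7389 − 6906) = 101.43/483 = 0.21
MPC = 1 − MPS = 0.79
Autonomous saving = 1298.26 − 0.21(6906) = -152, so a = 152
C = 152 + 0.79(3625) = 152 + 2863.75 = 3015.75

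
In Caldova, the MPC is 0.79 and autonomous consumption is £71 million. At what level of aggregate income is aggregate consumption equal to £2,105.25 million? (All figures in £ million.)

Y = 2575

71 + 0.79Y = 2105.25
0.79Y = 2034.25, so Y = 2034.25/0.79 = 2575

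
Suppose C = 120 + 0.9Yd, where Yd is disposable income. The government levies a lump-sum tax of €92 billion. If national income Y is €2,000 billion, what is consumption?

Yd = Y − T = 2000 − 92 = 1908
C = 120 + 0.9(1908) = 120 + 1717.2 = 1837.2

C = 1837.2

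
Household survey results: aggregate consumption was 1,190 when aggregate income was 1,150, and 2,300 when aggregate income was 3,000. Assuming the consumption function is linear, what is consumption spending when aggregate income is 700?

MPC = (2300 − 1190)/(3000 − 1150) = 1110/1850 = 0.6
a = 1190 − 0.6(1150) = 1190 − 690 = 500
C = 500 + 0.6(700) = 500 + 420 = 920

C = 920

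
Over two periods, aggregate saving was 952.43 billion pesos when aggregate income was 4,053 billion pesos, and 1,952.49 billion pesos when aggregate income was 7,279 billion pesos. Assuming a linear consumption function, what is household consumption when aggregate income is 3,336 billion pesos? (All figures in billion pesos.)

C = 2605.84

MPS = ΔS/ΔY = (1952.49 − 952.43)/(7279 − 4053) = 1000.06/3226 = 0.31
MPC = 1 − MPS = 0.69
Autonomous saving = 952.43 − 0.31(4053) = -304, so a = 304
C = 304 + 0.69(3336) = 304 + 2301.84 = 2605.84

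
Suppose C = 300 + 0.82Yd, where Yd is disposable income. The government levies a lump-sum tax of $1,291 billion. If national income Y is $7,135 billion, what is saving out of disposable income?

Yd = Y − T = 7135 − 1291 = 5844
C = 300 + 0.82(5844) = 300 + 4792.08 = 5092.08
S = Yd − C = 5844 − 5092.08 = 751.92

S = 751.92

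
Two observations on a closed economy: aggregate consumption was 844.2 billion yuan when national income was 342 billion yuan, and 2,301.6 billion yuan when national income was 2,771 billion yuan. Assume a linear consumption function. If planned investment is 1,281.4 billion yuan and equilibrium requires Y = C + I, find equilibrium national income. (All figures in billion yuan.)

Y = 4801

MPC = (2301.6 − 844.2)/(2771 − 342) = 1457.4/2429 = 0.6
a = 844.2 − 0.6(342) = 639
Equilibrium: Y = 639 + 0.6Y + 1281.4
0.4Y = 1920.4, so Y = 1920.4/0.4 = 4801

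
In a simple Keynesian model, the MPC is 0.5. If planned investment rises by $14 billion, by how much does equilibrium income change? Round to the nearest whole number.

ΔY ≈ 28

The multiplier is 1/(1 − MPC) = 1/0.5.
ΔY = 14/0.5 = 28.00 ≈ 28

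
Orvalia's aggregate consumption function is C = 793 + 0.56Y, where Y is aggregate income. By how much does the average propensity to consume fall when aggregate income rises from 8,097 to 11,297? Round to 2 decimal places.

ΔAPC = 0.03

At Y = 8097: C = 793 + 0.56(8097) = 5327.32, APC = 5327.32/8097 = 0.658
At Y = 11297: C = 7119.32, APC = 7119.32/11297 = 0.630
Fall in APC = 0.658 − 0.630 = 0.028 ≈ 0.03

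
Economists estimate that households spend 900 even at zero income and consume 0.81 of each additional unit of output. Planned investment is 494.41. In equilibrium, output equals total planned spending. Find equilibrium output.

Y = 7339

Y = C + I = 900 + 0.81Y + 494.41
Y − 0.81Y = 1394.41
0.19Y = 1394.41, so Y = 1394.41/0.19 = 7339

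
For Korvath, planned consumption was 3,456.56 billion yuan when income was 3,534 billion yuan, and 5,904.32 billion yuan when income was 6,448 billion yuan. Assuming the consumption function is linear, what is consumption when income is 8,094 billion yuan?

C = 7286.96

MPC = (5904.32 − 3456.56)/(6448 − 3534) = 2447.76/2914 = 0.84
a = 3456.56 − 0.84(3534) = 3456.56 − 2968.56 = 488
C = 488 + 0.84(8094) = 488 + 6798.96 = 7286.96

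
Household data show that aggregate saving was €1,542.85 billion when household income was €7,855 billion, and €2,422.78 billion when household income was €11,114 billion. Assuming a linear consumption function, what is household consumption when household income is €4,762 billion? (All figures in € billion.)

C = 4054.26

MPS = ΔS/ΔY = (2422.78 − 1542.85)/(11114 − 7855) = 879.93/3259 = 0.27
MPC = 1 − MPS = 0.73
Autonomous saving = 1542.85 − 0.27(7855) = -578, so a = 578
C = 578 + 0.73(4762) = 578 + 3476.26 = 4054.26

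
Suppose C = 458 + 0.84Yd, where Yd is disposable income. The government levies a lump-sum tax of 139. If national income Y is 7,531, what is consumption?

Yd = Y − T = 7531 − 139 = 7392
C = 458 + 0.84(7392) = 458 + 6209.28 = 6667.28

C = 6667.28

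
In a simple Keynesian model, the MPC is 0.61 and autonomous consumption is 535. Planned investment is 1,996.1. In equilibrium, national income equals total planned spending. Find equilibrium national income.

Y = C + I = 535 + 0.61Y + 1996.1
Y − 0.61Y = 2531.1
0.39Y = 2531.1, so Y = 2531.1/0.39 = 6490

Y = 6490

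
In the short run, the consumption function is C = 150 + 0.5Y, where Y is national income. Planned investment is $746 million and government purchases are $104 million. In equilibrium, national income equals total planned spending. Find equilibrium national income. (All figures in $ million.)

Y = 2000

Y = C + I + G = 150 + 0.5Y + 746 + 104
Y − 0.5Y = 1000
0.5Y = 1000, so Y = 1000/0.5 = 2000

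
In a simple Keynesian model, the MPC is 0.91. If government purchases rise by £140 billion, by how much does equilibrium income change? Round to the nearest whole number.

The multiplier is 1/(1 − MPC) = 1/0.09.
ΔY = 140/0.09 = 1555.56 ≈ 1556

ΔY ≈ 1556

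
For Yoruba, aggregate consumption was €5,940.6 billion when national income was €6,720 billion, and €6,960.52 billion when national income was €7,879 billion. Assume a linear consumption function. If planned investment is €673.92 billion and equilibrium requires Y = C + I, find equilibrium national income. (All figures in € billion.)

MPC = (6960.52 − 5940.6)/(7879 − 6720) = 1019.92/1159 = 0.88
a = 5940.6 − 0.88(6720) = 27
Equilibrium: Y = 27 + 0.88Y + 673.92
0.12Y = 700.92, so Y = 700.92/0.12 = 5841

Y = 5841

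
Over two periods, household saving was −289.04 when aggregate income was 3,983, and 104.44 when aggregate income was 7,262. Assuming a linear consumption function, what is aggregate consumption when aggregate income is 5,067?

C = 5225.96

MPS = ΔS/ΔY = (104.44 − (-289.04))/(7262 − 3983) = 393.48/3279 = 0.12
MPC = 1 − MPS = 0.88
Autonomous saving = -289.04 − 0.12(3983) = -767, so a = 767
C = 767 + 0.88(5067) = 767 + 4458.96 = 5225.96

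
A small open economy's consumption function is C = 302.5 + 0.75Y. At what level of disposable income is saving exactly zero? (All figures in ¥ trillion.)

At break-even, C = Y: 302.5 + 0.75Y = Y
0.25Y = 302.5, so Y = 302.5/0.25 = 1210

Y = 1210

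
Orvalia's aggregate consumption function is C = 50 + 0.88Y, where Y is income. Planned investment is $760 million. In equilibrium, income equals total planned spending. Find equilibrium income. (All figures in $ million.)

Y = 6750

Y = C + I = 50 + 0.88Y + 760
Y − 0.88Y = 810
0.12Y = 810, so Y = 810/0.12 = 6750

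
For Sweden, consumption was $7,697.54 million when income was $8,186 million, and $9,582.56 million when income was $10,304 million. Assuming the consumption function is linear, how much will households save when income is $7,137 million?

MPC = (9582.56 − 7697.54)/(10304 − 8186) = 1885.02/2118 = 0.89
a = 7697.54 − 0.89(8186) = 7697.54 − 7285.54 = 412
C = 412 + 0.89(7137) = 6763.93
S = 7137 − 6763.93 = 373.07

S = 373.07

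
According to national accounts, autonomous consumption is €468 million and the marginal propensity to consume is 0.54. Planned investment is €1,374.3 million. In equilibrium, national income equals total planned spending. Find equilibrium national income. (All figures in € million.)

Y = C + I = 468 + 0.54Y + 1374.3
Y − 0.54Y = 1842.3
0.46Y = 1842.3, so Y = 1842.3/0.46 = 4005

Y = 4005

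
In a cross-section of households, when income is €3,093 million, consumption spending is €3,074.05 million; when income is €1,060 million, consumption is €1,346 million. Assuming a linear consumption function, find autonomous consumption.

MPC = ΔC/ΔY = (3074.05 − 1346)/(3093 − 1060) = 1728.05/2033 = 0.85
a = C − MPC·Y = 1346 − 0.85(1060) = 1346 − 901 = 445

a = 445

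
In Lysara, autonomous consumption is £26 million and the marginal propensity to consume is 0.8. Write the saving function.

S = -26 + 0.2Y

S = Y − C = Y − (26 + 0.8Y) = -26 + (1 − 0.8)Y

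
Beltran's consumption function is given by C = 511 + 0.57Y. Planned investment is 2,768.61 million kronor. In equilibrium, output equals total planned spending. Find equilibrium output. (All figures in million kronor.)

Y = C + I = 511 + 0.57Y + 2768.61
Y − 0.57Y = 3279.61
0.43Y = 3279.61, so Y = 3279.61/0.43 = 7627

Y = 7627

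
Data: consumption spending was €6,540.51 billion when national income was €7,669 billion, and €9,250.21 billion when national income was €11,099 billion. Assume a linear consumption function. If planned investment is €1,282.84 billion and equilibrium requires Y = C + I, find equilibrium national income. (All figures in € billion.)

MPC = (9250.21 − 6540.51)/(11099 − 7669) = 2709.7/3430 = 0.79
a = 6540.51 − 0.79(7669) = 482
Equilibrium: Y = 482 + 0.79Y + 1282.84
0.21Y = 1764.84, so Y = 1764.84/0.21 = 8404

Y = 8404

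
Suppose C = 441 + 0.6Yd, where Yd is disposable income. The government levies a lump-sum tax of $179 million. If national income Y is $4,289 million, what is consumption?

C = 2907

Yd = Y − T = 4289 − 179 = 4110
C = 441 + 0.6(4110) = 441 + 2466 = 2907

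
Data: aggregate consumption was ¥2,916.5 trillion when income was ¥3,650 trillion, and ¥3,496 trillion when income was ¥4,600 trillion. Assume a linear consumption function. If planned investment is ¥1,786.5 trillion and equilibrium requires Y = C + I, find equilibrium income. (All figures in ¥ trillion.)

Y = 6350

MPC = (3496 − 2916.5)/(4600 − 3650) = 579.5/950 = 0.61
a = 2916.5 − 0.61(3650) = 690
Equilibrium: Y = 690 + 0.61Y + 1786.5
0.39Y = 2476.5, so Y = 2476.5/0.39 = 6350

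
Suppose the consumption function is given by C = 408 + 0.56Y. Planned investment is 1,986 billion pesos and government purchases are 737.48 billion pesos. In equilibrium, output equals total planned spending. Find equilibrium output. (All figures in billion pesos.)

Y = C + I + G = 408 + 0.56Y + 1986 + 737.48
Y − 0.56Y = 3131.48
0.44Y = 3131.48, so Y = 3131.48/0.44 = 7117

Y = 7117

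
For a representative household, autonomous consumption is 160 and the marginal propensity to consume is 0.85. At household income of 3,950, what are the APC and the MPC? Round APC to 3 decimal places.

MPC = 0.85 (the slope of the consumption function)
C = 160 + 0.85(3950) = 3517.5, so APC = 3517.5/3950 = 0.891

APC = 0.891; MPC = 0.85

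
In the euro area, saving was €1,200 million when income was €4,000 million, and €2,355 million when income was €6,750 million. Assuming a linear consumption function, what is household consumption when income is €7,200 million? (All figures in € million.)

C = 4656

MPS = ΔS/ΔY = (2355 − 1200)/(6750 − 4000) = 1155/2750 = 0.42
MPC = 1 − MPS = 0.58
Autonomous saving = 1200 − 0.42(4000) = -480, so a = 480
C = 480 + 0.58(7200) = 480 + 4176 = 4656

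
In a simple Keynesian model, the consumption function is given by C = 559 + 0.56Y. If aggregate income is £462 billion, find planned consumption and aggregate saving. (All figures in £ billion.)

C = 817.72; S = -355.72

C = 559 + 0.56(462) = 559 + 258.72 = 817.72
S = Y − C = 462 − 817.72 = -355.72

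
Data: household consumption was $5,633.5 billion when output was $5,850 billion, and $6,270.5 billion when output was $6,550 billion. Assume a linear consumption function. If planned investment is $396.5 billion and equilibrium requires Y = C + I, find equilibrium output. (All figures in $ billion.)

MPC = (6270.5 − 5633.5)/(6550 − 5850) = 637/700 = 0.91
a = 5633.5 − 0.91(5850) = 310
Equilibrium: Y = 310 + 0.91Y + 396.5
0.09Y = 706.5, so Y = 706.5/0.09 = 7850

Y = 7850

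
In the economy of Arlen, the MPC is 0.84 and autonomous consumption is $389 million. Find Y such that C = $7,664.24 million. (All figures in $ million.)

389 + 0.84Y = 7664.24
0.84Y = 7275.24, so Y = 7275.24/0.84 = 8661

Y = 8661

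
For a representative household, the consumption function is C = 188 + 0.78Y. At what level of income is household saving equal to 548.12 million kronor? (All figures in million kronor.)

Y = 3346

S = Y − C = -188 + 0.22Y
-188 + 0.22Y = 548.12, so 0.22Y = 736.12 and Y = 3346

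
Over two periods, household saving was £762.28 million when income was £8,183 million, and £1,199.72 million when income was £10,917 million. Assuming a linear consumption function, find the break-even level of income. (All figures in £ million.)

Y = 3418.75

MPS = ΔS/ΔY = (1199.72 − 762.28)/(10917 − 8183) = 437.44/2734 = 0.16
MPC = 1 − MPS = 0.84
From S(8183) = 762.28: −a + 0.16(8183) = 762.28, so a = 1309.28 − 762.28 = 547
Break-even (S = 0): Y = a/MPS = 547/0.16 = 3418.75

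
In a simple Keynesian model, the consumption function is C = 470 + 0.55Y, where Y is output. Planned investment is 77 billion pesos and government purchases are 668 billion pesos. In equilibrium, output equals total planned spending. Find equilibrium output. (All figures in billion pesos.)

Y = C + I + G = 470 + 0.55Y + 77 + 668
Y − 0.55Y = 1215
0.45Y = 1215, so Y = 1215/0.45 = 2700

Y = 2700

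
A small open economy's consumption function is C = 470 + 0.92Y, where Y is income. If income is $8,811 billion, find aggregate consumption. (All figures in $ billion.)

C = 8576.12

C = 470 + 0.92(8811) = 470 + 8106.12 = 8576.12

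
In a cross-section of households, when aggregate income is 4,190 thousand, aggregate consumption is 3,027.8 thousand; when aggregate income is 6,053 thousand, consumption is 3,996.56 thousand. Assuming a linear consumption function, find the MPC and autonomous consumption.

MPC = ΔC/ΔY = (3996.56 − 3027.8)/(6053 − 4190) = 968.76/1863 = 0.52
a = C − MPC·Y = 3027.8 − 0.52(4190) = 3027.8 − 2178.8 = 849

MPC = 0.52; a = 849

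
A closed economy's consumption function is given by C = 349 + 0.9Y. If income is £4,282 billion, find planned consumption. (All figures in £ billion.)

C = 349 + 0.9(4282) = 349 + 3853.8 = 4202.8

C = 4202.8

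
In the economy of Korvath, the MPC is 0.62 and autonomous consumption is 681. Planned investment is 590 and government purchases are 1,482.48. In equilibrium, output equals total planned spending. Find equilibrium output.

Y = 7246

Y = C + I + G = 681 + 0.62Y + 590 + 1482.48
Y − 0.62Y = 2753.48
0.38Y = 2753.48, so Y = 2753.48/0.38 = 7246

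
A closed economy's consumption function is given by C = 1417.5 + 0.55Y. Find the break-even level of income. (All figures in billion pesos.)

At break-even, C = Y: 1417.5 + 0.55Y = Y
0.45Y = 1417.5, so Y = 1417.5/0.45 = 3150

Y = 3150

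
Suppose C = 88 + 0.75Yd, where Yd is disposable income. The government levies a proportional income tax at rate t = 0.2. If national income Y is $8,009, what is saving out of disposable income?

S = 1513.8

Yd = (1 − 0.2)(8009) = 0.8(8009) = 6407.2
C = 88 + 0.75(6407.2) = 88 + 4805.4 = 4893.4
S = Yd − C = 6407.2 − 4893.4 = 1513.8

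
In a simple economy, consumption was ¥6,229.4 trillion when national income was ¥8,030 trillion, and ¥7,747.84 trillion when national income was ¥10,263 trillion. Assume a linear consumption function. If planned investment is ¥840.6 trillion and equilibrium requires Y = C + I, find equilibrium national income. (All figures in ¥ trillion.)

Y = 5030

MPC = (7747.84 − 6229.4)/(10263 − 8030) = 1518.44/2233 = 0.68
a = 6229.4 − 0.68(8030) = 769
Equilibrium: Y = 769 + 0.68Y + 840.6
0.32Y = 1609.6, so Y = 1609.6/0.32 = 5030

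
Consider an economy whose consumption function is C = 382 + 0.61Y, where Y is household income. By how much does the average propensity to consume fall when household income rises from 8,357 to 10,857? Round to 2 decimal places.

At Y = 8357: C = 382 + 0.61(8357) = 5479.77, APC = 5479.77/8357 = 0.656
At Y = 10857: C = 7004.77, APC = 7004.77/10857 = 0.645
Fall in APC = 0.656 − 0.645 = 0.011 ≈ 0.01

ΔAPC = 0.01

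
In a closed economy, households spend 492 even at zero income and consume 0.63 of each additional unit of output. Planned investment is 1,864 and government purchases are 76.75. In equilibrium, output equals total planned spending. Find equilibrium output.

Y = C + I + G = 492 + 0.63Y + 1864 + 76.75
Y − 0.63Y = 2432.75
0.37Y = 2432.75, so Y = 2432.75/0.37 = 6575

Y = 6575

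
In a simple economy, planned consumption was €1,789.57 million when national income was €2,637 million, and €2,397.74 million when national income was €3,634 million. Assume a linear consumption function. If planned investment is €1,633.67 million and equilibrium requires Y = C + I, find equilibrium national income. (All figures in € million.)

MPC = (2397.74 − 1789.57)/(3634 − 2637) = 608.17/997 = 0.61
a = 1789.57 − 0.61(2637) = 181
Equilibrium: Y = 181 + 0.61Y + 1633.67
0.39Y = 1814.67, so Y = 1814.67/0.39 = 4653

Y = 4653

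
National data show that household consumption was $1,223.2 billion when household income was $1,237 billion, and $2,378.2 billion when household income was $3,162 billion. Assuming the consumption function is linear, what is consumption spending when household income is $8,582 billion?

C = 5630.2

MPC = (2378.2 − 1223.2)/(3162 − 1237) = 1155/1925 = 0.6
a = 1223.2 − 0.6(1237) = 1223.2 − 742.2 = 481
C = 481 + 0.6(8582) = 481 + 5149.2 = 5630.2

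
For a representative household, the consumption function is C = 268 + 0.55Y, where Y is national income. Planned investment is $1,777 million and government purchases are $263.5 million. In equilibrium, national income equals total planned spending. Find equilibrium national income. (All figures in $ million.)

Y = C + I + G = 268 + 0.55Y + 1777 + 263.5
Y − 0.55Y = 2308.5
0.45Y = 2308.5, so Y = 2308.5/0.45 = 5130

Y = 5130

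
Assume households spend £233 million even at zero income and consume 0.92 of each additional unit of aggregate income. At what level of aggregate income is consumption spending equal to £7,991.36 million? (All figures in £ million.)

233 + 0.92Y = 7991.36
0.92Y = 7758.36, so Y = 7758.36/0.92 = 8433

Y = 8433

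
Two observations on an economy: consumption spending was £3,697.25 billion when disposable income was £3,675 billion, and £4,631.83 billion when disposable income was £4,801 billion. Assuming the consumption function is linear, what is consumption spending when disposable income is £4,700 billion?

MPC = (4631.83 − 3697.25)/(4801 − 3675) = 934.58/1126 = 0.83
a = 3697.25 − 0.83(3675) = 3697.25 − 3050.25 = 647
C = 647 + 0.83(4700) = 647 + 3901 = 4548

C = 4548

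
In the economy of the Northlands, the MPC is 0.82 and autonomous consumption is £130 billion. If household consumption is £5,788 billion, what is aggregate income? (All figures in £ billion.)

Y = 6900

130 + 0.82Y = 5788
0.82Y = 5658, so Y = 5658/0.82 = 6900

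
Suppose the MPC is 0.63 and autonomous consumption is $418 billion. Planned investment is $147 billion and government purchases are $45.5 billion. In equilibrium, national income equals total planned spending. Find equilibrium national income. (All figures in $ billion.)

Y = 1650

Y = C + I + G = 418 + 0.63Y + 147 + 45.5
Y − 0.63Y = 610.5
0.37Y = 610.5, so Y = 610.5/0.37 = 1650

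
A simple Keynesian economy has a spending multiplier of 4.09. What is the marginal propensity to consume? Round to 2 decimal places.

MPC = 0.76

k = 1/(1 − MPC), so 1 − MPC = 1/k = 1/4.09 = 0.2445
MPC = 1 − 0.2445 = 0.76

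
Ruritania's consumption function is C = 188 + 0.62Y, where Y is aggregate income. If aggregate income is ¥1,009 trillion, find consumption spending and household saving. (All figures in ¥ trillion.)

C = 188 + 0.62(1009) = 188 + 625.58 = 813.58
S = Y − C = 1009 − 813.58 = 195.42

C = 813.58; S = 195.42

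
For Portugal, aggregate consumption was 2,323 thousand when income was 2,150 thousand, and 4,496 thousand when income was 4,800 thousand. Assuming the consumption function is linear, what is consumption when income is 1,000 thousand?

C = 1380

MPC = (4496 − 2323)/(4800 − 2150) = 2173/2650 = 0.82
a = 2323 − 0.82(2150) = 2323 − 1763 = 560
C = 560 + 0.82(1000) = 560 + 820 = 1380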